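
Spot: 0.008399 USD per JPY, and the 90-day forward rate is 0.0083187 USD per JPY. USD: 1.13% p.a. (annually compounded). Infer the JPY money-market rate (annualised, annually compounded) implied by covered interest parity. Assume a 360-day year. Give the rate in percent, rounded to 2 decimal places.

T = 90/360 years.
By CIP, F/S equals the USD-to-JPY growth ratio: 0.0083187/0.008399 = 0.9904393.
The USD side grows by (1 + 0.0113)^(90/360) = 1.0028131.
That pins the JPY growth at 1.0124932.
r = 1.0124932^(360/90) − 1 = 0.050917 → 5.09%.

5.09%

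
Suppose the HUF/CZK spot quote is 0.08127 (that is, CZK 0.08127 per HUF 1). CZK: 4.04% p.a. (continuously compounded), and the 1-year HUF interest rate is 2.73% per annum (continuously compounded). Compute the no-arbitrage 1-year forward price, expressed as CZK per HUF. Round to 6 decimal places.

T = 1 year.
Growth of 1 CZK over T: e^(0.0404×1) = 1.0412272.
Growth of 1 HUF over T: e^(0.0273×1) = 1.0276761.
Forward (CZK per HUF) = 0.08127 × 1.0412272 / 1.0276761 = 0.08234164.

0.082342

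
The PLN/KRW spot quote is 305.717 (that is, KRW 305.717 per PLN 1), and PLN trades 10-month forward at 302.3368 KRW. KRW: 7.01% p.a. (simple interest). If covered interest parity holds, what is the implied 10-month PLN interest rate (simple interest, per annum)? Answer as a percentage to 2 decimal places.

T = 10/12 years.
F/S = 302.3368/305.717 = 0.9889434 = (growth of KRW) / (growth of PLN).
The KRW side grows by 1 + 0.0701×10/12 = 1.0584167.
Hence g_PLN = 1.070250.
(1.070250 − 1)/T = 0.084300, i.e. 8.43%.

8.43%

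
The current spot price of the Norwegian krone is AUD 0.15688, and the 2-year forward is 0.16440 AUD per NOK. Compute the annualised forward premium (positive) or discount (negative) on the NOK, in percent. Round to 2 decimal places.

+2.40%

T = 2 years.
(F − S)/S = (0.16440 − 0.15688)/0.15688 = 0.0479347.
Per annum: 0.0479347 / 2 = 0.023967 = 2.40%.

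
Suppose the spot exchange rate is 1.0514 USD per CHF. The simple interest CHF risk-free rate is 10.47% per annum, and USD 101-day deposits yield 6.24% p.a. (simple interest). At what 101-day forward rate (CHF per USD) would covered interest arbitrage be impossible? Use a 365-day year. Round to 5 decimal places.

0.96206

T = 101/365 years.
USD growth factor: 1 + 0.0624×101/365 = 1.0172668.
Growth of 1 CHF over T: 1 + 0.1047×101/365 = 1.0289718.
Forward (USD per CHF) = 1.0514 × 1.0172668 / 1.0289718 = 1.039440.
Invert for CHF per USD: 1 / 1.039440 = 0.96206.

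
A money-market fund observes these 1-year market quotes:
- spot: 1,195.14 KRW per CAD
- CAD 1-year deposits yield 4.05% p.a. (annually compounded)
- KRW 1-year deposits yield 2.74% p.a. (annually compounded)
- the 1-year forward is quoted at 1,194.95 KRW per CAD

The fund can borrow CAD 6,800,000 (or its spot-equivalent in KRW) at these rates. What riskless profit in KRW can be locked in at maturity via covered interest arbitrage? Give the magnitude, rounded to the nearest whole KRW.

T = 1 year.
Route A — deposit CAD, sell forward: 6,800,000 × 1.040500 × 1194.95 = KRW 8,454,749,230.00.
Route B — convert at spot, deposit KRW: 6,800,000 × 1195.14 × 1.027400 = KRW 8,349,630,484.80.
The quoted forward overvalues CAD, so borrow KRW, buy CAD at spot, deposit the CAD at 4.05%, and sell the proceeds forward at 1,194.95.
The gap between the two covered legs is KRW 105,118,745.

KRW 105,118,745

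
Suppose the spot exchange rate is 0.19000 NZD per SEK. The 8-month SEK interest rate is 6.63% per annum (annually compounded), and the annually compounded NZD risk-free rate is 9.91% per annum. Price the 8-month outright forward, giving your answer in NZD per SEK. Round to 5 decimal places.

0.19388

T = 8/12 years.
NZD accumulates by (1 + 0.0991)^(8/12) = 1.0650209.
SEK accumulates by (1 + 0.0663)^(8/12) = 1.0437254.
So F = 0.19 × 1.0650209 / 1.0437254 = 0.1938766 (NZD/SEK).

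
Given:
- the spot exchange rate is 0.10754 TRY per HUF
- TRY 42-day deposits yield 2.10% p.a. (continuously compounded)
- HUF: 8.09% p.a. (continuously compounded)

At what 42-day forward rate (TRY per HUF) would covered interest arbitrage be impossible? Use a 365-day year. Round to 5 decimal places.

T = 42/365 years.
Growth of 1 TRY over T: e^(0.0210×42/365) = 1.0024194.
Growth of 1 HUF over T: e^(0.0809×42/365) = 1.0093525.
Forward (TRY per HUF) = 0.10754 × 1.0024194 / 1.0093525 = 0.1068013.

0.10680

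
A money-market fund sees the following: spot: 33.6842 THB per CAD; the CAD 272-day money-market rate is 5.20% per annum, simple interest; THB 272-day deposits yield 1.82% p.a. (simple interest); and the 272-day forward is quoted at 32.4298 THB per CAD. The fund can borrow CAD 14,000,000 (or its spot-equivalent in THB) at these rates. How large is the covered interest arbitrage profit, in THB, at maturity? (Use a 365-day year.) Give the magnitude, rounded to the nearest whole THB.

T = 272/365 years.
Route A — deposit CAD, sell forward: 14,000,000 × 1.03875068493 × 32.4298 = THB 471,610,677.47.
Route B — convert at spot, deposit THB: 14,000,000 × 33.6842 × 1.01356273973 = THB 477,974,700.53.
The quoted forward undervalues CAD, so borrow CAD, convert to THB at spot, deposit the THB at 1.82%, and buy CAD forward at 32.4298 to cover the loan.
The gap between the two covered legs is THB 6,364,023.

THB 6,364,023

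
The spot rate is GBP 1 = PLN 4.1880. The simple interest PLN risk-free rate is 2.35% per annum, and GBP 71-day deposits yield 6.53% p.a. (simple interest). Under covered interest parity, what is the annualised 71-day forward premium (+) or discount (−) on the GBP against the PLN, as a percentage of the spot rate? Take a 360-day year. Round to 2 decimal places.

T = 71/360 years.
CIP forward (PLN per GBP) = 4.188 × 1.0046347/1.0128786 = 4.1539135.
(F − S)/S ÷ T = (4.1539135 − 4.188)/4.188/(71/360) = -0.041269 → -4.13%.

-4.13%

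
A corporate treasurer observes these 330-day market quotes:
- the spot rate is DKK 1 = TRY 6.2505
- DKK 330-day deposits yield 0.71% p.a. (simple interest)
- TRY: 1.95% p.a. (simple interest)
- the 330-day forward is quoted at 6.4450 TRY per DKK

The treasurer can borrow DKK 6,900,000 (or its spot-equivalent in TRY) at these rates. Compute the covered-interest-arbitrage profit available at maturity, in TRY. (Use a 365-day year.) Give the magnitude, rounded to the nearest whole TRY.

T = 330/365 years.
Invest the DKK and cover forward: 6,900,000 × 1.0064191781 × 6.4450 = TRY 44,755,964.06.
Convert at spot and invest in TRY: 6,900,000 × 6.2505 × 1.017630137 = TRY 43,888,810.48.
The quoted forward overvalues DKK, so borrow TRY, buy DKK at spot, deposit the DKK at 0.71%, and sell the proceeds forward at 6.4450.
Profit = 44,755,964.06 − 43,888,810.48 = TRY 867,154.

TRY 867,154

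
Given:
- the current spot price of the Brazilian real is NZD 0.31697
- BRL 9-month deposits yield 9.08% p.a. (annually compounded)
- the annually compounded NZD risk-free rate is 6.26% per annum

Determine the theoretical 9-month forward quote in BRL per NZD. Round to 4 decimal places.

T = 9/12 years.
Growth of 1 NZD over T: (1 + 0.0626)^(9/12) = 1.0465919.
BRL growth factor: (1 + 0.0908)^(9/12) = 1.0673549.
Forward (NZD per BRL) = 0.31697 × 1.0465919 / 1.0673549 = 0.3108041.
Quoted the other way: 1/0.3108041 = 3.2175 BRL per NZD.

3.2175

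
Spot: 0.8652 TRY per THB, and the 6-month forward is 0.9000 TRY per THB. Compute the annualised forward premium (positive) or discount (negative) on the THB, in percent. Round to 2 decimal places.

T = 6/12 years.
THB trades forward at +4.02219% vs spot over the period.
×(1/T) gives 8.04% p.a.

+8.04%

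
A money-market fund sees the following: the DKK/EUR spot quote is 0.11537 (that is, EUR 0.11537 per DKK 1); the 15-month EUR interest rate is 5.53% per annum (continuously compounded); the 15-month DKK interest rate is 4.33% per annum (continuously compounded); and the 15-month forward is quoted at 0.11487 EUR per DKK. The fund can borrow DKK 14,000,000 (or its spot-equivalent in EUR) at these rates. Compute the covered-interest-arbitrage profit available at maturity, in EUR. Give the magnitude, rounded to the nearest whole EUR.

EUR 33,157

T = 15/12 years.
Invest the DKK and cover forward: 14,000,000 × 1.055616546 × 0.11487 = EUR 1,697,621.42.
Convert at spot and invest in EUR: 14,000,000 × 0.11537 × 1.071570147 = EUR 1,730,778.67.
The quoted forward undervalues DKK, so borrow DKK, convert to EUR at spot, deposit the EUR at 5.53%, and buy DKK forward at 0.11487 to cover the loan.
The gap between the two covered legs is EUR 33,157.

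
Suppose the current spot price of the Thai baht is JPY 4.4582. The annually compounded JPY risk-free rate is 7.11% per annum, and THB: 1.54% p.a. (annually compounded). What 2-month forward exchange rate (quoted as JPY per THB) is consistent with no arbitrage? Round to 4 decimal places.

4.4981

T = 2/12 years.
Growth of 1 JPY over T: (1 + 0.0711)^(2/12) = 1.0115135.
THB accumulates by (1 + 0.0154)^(2/12) = 1.0025504.
Forward (JPY per THB) = 4.4582 × 1.0115135 / 1.0025504 = 4.498058.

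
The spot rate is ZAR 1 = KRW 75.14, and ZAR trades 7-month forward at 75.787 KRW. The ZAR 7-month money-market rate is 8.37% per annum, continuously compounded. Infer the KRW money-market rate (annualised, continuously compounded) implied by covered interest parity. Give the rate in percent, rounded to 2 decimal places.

T = 7/12 years.
By CIP, F/S equals the KRW-to-ZAR growth ratio: 75.787/75.14 = 1.0086106.
ZAR growth factor: e^(0.0837×7/12) = 1.0500366.
That pins the KRW growth at 1.059078.
Take logs: ln 1.059078 / (7/12) = 0.098398, so 9.84%.

9.84%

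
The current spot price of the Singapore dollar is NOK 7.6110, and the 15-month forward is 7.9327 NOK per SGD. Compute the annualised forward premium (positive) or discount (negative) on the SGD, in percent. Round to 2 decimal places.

T = 15/12 years.
Period premium: (7.9327 − 7.611)/7.611 = 0.0422678.
Per annum: 0.0422678 / (15/12) = 0.033814 = 3.38%.

+3.38%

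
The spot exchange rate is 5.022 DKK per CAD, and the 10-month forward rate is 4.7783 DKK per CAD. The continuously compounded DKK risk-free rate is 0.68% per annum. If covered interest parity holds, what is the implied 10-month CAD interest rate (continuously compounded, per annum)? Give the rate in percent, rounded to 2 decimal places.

6.65%

T = 10/12 years.
By CIP, F/S equals the DKK-to-CAD growth ratio: 4.7783/5.022 = 0.9514735.
DKK growth factor: e^(0.0068×10/12) = 1.0056828.
Hence g_CAD = 1.0569741.
r = ln(1.0569741)/(10/12) = 0.066492 → 6.65%.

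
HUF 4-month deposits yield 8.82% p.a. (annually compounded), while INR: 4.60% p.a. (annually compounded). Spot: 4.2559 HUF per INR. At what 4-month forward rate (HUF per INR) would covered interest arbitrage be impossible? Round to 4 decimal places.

T = 4/12 years.
HUF accumulates by (1 + 0.0882)^(4/12) = 1.0285757.
Growth of 1 INR over T: (1 + 0.0460)^(4/12) = 1.0151041.
So F = 4.2559 × 1.0285757 / 1.0151041 = 4.312381 (HUF/INR).

4.3124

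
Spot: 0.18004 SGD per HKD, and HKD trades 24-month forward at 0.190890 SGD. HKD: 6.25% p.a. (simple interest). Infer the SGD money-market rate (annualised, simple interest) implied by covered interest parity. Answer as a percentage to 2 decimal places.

9.64%

T = 2 years.
By CIP, F/S equals the SGD-to-HKD growth ratio: 0.19089/0.18004 = 1.0602644.
HKD growth factor: 1 + 0.0625×2 = 1.125000.
Hence g_SGD = 1.1927975.
(1.1927975 − 1)/T = 0.096399, i.e. 9.64%.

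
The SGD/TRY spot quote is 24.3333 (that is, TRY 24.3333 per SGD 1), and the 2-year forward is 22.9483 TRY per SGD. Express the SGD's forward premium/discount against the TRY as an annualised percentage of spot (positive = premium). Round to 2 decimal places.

-2.85%

T = 2 years.
SGD trades forward at -5.69179% vs spot over the period.
Per annum: -0.0569179 / 2 = -0.028459 = -2.85%.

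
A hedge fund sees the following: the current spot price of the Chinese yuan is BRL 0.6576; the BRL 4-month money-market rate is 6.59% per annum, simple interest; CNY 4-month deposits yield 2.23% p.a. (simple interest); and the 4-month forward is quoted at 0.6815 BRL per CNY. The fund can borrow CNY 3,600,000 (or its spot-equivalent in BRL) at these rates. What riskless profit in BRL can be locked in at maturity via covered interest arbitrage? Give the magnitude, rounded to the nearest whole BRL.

T = 4/12 years.
Keep in CNY, deliver into the forward: 3,600,000·1.007433333·0.6815 = BRL 2,471,636.94.
Swap to BRL now, deposit: 3,600,000·0.6576·1.021966667 = BRL 2,419,363.01.
The quoted forward overvalues CNY, so borrow BRL, buy CNY at spot, deposit the CNY at 2.23%, and sell the proceeds forward at 0.6815.
Profit = 2,471,636.94 − 2,419,363.01 = BRL 52,274.

BRL 52,274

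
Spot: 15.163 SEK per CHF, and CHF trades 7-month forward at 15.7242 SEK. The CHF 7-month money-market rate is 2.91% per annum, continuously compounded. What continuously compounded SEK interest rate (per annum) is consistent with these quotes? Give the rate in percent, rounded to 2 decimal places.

T = 7/12 years.
By CIP, F/S equals the SEK-to-CHF growth ratio: 15.7242/15.163 = 1.0370111.
The CHF side grows by e^(0.0291×7/12) = 1.0171199.
So the SEK growth factor = 1.0547646.
Take logs: ln 1.0547646 / (7/12) = 0.091402, so 9.14%.

9.14%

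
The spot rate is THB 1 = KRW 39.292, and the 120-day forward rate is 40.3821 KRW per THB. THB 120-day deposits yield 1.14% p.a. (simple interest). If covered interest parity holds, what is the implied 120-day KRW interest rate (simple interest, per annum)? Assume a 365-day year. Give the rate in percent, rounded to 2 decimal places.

T = 120/365 years.
CIP gives F = S · g_KRW/g_THB, so g_KRW/g_THB = 40.3821/39.292 = 1.0277436.
The THB side grows by 1 + 0.0114×120/365 = 1.0037479.
Hence g_KRW = 1.0315955.
r = (1.0315955 − 1)/(120/365) = 0.096103 → 9.61%.

9.61%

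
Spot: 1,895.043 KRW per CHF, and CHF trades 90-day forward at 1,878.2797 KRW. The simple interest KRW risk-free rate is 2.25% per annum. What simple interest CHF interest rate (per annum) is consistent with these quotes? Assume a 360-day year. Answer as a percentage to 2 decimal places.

T = 90/360 years.
By CIP, F/S equals the KRW-to-CHF growth ratio: 1878.2797/1895.043 = 0.9911541.
The KRW side grows by 1 + 0.0225×90/360 = 1.005625.
That pins the CHF growth at 1.0146001.
(1.0146001 − 1)/T = 0.058400, i.e. 5.84%.

5.84%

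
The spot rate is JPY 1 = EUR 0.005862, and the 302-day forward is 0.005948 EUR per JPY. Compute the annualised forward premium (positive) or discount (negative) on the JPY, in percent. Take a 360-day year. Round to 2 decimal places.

T = 302/360 years.
JPY trades forward at +1.46708% vs spot over the period.
Per annum: 0.0146708 / (302/360) = 0.017488 = 1.75%.

+1.75%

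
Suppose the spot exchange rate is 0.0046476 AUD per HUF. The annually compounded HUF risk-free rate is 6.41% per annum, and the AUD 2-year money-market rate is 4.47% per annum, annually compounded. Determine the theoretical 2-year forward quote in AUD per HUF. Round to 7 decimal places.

T = 2 years.
Growth of 1 AUD over T: (1 + 0.0447)^2 = 1.0913981.
Growth of 1 HUF over T: (1 + 0.0641)^2 = 1.1323088.
CIP: F = S · (grow AUD)/(grow HUF) = 0.0046476 × 1.0913981/1.1323088 = 0.004479681 AUD per HUF.

0.0044797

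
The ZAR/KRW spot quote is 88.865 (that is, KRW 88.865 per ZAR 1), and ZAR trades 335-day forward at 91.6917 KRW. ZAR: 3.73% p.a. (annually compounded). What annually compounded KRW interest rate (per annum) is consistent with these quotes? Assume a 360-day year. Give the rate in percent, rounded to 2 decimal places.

T = 335/360 years.
F/S = 91.6917/88.865 = 1.0318089 = (growth of KRW) / (growth of ZAR).
The ZAR side grows by (1 + 0.0373)^(335/360) = 1.0346654.
That pins the KRW growth at 1.067577.
r = 1.067577^(360/335) − 1 = 0.072799 → 7.28%.

7.28%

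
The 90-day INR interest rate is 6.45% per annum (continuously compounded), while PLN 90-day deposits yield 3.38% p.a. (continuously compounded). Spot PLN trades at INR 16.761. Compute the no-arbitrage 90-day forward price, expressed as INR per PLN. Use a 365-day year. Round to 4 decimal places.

16.8884

T = 90/365 years.
INR growth factor: e^(0.0645×90/365) = 1.01603125.
Growth of 1 PLN over T: e^(0.0338×90/365) = 1.00836907.
Forward (INR per PLN) = 16.761 × 1.01603125 / 1.00836907 = 16.888360.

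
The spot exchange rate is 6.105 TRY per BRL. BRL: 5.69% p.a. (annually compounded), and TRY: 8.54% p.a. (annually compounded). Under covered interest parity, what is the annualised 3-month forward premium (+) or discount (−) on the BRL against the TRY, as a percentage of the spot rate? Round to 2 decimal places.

T = 3/12 years.
CIP forward (TRY per BRL) = 6.105 × 1.0206984/1.0139312 = 6.145746.
Annualised premium = (F − S)/S × (1/T) = (6.145746 − 6.105)/6.105 ÷ (3/12) = 2.67%.

+2.67%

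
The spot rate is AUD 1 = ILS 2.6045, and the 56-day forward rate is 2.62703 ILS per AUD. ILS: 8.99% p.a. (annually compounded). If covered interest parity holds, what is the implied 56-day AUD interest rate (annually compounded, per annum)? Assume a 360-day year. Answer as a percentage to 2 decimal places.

T = 56/360 years.
F/S = 2.62703/2.6045 = 1.0086504 = (growth of ILS) / (growth of AUD).
The ILS side grows by (1 + 0.0899)^(56/360) = 1.0134812.
Hence g_AUD = 1.0047894.
r = 1.0047894^(360/56) − 1 = 0.031192 → 3.12%.

3.12%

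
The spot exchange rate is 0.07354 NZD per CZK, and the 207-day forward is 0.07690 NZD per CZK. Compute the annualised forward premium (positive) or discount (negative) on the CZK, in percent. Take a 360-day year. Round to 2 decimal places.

+7.95%

T = 207/360 years.
CZK trades forward at +4.56894% vs spot over the period.
Annualise by dividing by T: 0.0456894 / (207/360) = 0.079460 → 7.95%.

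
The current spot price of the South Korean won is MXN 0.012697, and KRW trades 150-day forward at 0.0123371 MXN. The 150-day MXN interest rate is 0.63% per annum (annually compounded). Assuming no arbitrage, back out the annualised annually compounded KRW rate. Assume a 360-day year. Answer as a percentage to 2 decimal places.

7.82%

T = 150/360 years.
F/S = 0.0123371/0.012697 = 0.9716547 = (growth of MXN) / (growth of KRW).
The MXN side grows by (1 + 0.0063)^(150/360) = 1.0026202.
Hence g_KRW = 1.0318688.
Annualise: 1.0318688^(360/150) − 1 = 0.078199 = 7.82%.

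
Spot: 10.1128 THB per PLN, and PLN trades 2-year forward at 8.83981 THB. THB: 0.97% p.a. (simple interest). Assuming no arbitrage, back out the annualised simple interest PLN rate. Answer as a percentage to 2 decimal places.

T = 2 years.
CIP gives F = S · g_THB/g_PLN, so g_THB/g_PLN = 8.83981/10.1128 = 0.8741209.
THB growth factor: 1 + 0.0097×2 = 1.019400.
So the PLN growth factor = 1.1662002.
r = (1.1662002 − 1)/2 = 0.083100 → 8.31%.

8.31%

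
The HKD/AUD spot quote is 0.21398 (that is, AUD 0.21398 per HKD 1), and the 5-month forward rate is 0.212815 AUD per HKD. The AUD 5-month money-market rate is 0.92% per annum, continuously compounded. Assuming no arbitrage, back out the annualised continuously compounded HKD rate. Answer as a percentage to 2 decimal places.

2.23%

T = 5/12 years.
F/S = 0.212815/0.21398 = 0.9945556 = (growth of AUD) / (growth of HKD).
AUD growth factor: e^(0.0092×5/12) = 1.0038407.
That pins the HKD growth at 1.0093359.
r = ln(1.0093359)/(5/12) = 0.022302 → 2.23%.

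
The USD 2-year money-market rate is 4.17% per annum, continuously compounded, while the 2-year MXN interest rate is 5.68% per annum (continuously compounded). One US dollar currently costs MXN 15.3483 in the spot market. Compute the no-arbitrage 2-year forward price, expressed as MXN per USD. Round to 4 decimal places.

15.8189

T = 2 years.
MXN growth factor: e^(0.0568×2) = 1.12030391.
USD growth factor: e^(0.0417×2) = 1.08697651.
Forward (MXN per USD) = 15.3483 × 1.12030391 / 1.08697651 = 15.818889.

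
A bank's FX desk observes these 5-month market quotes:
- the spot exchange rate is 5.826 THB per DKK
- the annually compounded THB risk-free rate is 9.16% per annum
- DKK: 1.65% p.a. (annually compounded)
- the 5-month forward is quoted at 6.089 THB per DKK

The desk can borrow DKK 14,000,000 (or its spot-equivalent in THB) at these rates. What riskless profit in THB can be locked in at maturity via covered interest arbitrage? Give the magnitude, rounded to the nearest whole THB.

THB 1,231,616

T = 5/12 years.
Invest the DKK and cover forward: 14,000,000 × 1.0068421992 × 6.089 = THB 85,829,270.11.
Convert at spot and invest in THB: 14,000,000 × 5.826 × 1.0371935394 = THB 84,597,653.85.
The quoted forward overvalues DKK, so borrow THB, buy DKK at spot, deposit the DKK at 1.65%, and sell the proceeds forward at 6.089.
The gap between the two covered legs is THB 1,231,616.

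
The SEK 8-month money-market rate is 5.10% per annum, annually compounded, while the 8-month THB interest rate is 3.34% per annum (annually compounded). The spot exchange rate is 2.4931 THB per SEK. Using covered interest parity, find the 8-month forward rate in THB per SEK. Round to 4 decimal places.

2.4652

T = 8/12 years.
THB accumulates by (1 + 0.0334)^(8/12) = 1.0221445.
Growth of 1 SEK over T: (1 + 0.0510)^(8/12) = 1.0337174.
CIP: F = S · (grow THB)/(grow SEK) = 2.4931 × 1.0221445/1.0337174 = 2.465189 THB per SEK.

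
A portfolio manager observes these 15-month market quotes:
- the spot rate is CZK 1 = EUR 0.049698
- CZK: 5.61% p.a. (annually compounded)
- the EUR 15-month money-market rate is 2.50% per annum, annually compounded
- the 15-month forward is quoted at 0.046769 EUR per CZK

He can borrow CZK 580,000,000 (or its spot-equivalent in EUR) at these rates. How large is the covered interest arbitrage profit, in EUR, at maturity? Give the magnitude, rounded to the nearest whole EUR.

EUR 687,025

T = 15/12 years.
Invest the CZK and cover forward: 580,000,000 × 1.070610019 × 0.046769 = EUR 29,041,388.79.
Convert at spot and invest in EUR: 580,000,000 × 0.049698 × 1.0313470525 = EUR 29,728,413.77.
The quoted forward undervalues CZK, so borrow CZK, convert to EUR at spot, deposit the EUR at 2.50%, and buy CZK forward at 0.046769 to cover the loan.
Arbitrage profit = |29,041,388.79 − 29,728,413.77| = EUR 687,025.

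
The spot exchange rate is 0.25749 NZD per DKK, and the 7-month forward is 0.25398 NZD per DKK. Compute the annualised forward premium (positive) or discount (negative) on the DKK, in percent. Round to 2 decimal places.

-2.34%

T = 7/12 years.
DKK trades forward at -1.36316% vs spot over the period.
Per annum: -0.0136316 / (7/12) = -0.023368 = -2.34%.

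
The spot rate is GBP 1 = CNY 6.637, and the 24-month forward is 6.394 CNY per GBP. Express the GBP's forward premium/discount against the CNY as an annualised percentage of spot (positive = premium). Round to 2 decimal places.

-1.83%

T = 2 years.
(F − S)/S = (6.394 − 6.637)/6.637 = -0.0366129.
×(1/T) gives -1.83% p.a.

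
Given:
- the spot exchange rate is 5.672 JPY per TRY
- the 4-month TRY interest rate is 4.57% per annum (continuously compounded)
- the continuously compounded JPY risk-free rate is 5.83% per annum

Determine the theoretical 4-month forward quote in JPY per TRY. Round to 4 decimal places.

T = 4/12 years.
JPY accumulates by e^(0.0583×4/12) = 1.0196234.
Growth of 1 TRY over T: e^(0.0457×4/12) = 1.015350.
Forward (JPY per TRY) = 5.672 × 1.0196234 / 1.015350 = 5.695872.

5.6959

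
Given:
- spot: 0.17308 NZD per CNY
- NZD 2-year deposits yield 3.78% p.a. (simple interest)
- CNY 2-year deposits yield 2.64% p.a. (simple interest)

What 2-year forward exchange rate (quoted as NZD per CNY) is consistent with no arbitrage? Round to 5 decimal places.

0.17683

T = 2 years.
NZD accumulates by 1 + 0.0378×2 = 1.075600.
CNY accumulates by 1 + 0.0264×2 = 1.052800.
CIP: F = S · (grow NZD)/(grow CNY) = 0.17308 × 1.075600/1.052800 = 0.1768283 NZD per CNY.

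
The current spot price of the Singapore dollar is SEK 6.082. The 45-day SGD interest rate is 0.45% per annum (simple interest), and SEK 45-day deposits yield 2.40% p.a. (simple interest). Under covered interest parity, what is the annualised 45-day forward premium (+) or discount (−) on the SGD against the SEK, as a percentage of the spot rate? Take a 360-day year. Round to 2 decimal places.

+1.95%

T = 45/360 years.
CIP forward (SEK per SGD) = 6.082 × 1.003000/1.0005625 = 6.096817.
Annualised premium = (F − S)/S × (1/T) = (6.096817 − 6.082)/6.082 ÷ (45/360) = 1.95%.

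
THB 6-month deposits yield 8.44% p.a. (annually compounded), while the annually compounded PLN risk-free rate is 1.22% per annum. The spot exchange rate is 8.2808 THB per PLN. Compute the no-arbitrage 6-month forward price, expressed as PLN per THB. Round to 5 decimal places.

T = 6/12 years.
THB growth factor: (1 + 0.0844)^(6/12) = 1.0413453.
Growth of 1 PLN over T: (1 + 0.0122)^(6/12) = 1.0060815.
CIP: F = S · (grow THB)/(grow PLN) = 8.2808 × 1.0413453/1.0060815 = 8.571047 THB per PLN.
Invert for PLN per THB: 1 / 8.571047 = 0.11667.

0.11667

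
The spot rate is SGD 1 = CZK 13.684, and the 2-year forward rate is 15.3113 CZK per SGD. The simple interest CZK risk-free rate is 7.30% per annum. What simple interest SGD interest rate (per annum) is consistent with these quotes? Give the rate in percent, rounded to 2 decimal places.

1.21%

T = 2 years.
CIP gives F = S · g_CZK/g_SGD, so g_CZK/g_SGD = 15.3113/13.684 = 1.1189199.
The CZK side grows by 1 + 0.0730×2 = 1.146000.
Hence g_SGD = 1.024202.
(1.024202 − 1)/T = 0.012101, i.e. 1.21%.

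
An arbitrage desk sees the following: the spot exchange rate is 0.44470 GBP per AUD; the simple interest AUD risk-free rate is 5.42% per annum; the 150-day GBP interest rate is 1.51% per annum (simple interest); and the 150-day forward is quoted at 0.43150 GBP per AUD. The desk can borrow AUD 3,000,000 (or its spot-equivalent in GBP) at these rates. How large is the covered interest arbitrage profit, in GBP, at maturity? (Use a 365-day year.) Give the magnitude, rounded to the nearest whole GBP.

GBP 19,045

T = 150/365 years.
Keep in AUD, deliver into the forward: 3,000,000·1.022273973·0.43150 = GBP 1,323,333.66.
Swap to GBP now, deposit: 3,000,000·0.44470·1.006205479 = GBP 1,342,378.73.
The quoted forward undervalues AUD, so borrow AUD, convert to GBP at spot, deposit the GBP at 1.51%, and buy AUD forward at 0.43150 to cover the loan.
Arbitrage profit = |1,323,333.66 − 1,342,378.73| = GBP 19,045.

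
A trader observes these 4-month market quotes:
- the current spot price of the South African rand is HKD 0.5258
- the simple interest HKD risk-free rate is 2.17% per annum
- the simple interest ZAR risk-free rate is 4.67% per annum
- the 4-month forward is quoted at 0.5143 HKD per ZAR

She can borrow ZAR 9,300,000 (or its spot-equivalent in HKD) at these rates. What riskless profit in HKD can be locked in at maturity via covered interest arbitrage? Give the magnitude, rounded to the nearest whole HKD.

T = 4/12 years.
Invest the ZAR and cover forward: 9,300,000 × 1.015566667 × 0.5143 = HKD 4,857,445.21.
Convert at spot and invest in HKD: 9,300,000 × 0.5258 × 1.007233333 = HKD 4,925,310.56.
The quoted forward undervalues ZAR, so borrow ZAR, convert to HKD at spot, deposit the HKD at 2.17%, and buy ZAR forward at 0.5143 to cover the loan.
The gap between the two covered legs is HKD 67,865.

HKD 67,865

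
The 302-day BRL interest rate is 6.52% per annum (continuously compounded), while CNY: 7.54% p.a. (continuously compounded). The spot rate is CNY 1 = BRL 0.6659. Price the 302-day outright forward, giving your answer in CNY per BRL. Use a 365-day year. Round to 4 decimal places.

1.5145

T = 302/365 years.
BRL growth factor: e^(0.0652×302/365) = 1.0554279.
CNY growth factor: e^(0.0754×302/365) = 1.0643729.
So F = 0.6659 × 1.0554279 / 1.0643729 = 0.6603038 (BRL/CNY).
Invert for CNY per BRL: 1 / 0.6603038 = 1.5145.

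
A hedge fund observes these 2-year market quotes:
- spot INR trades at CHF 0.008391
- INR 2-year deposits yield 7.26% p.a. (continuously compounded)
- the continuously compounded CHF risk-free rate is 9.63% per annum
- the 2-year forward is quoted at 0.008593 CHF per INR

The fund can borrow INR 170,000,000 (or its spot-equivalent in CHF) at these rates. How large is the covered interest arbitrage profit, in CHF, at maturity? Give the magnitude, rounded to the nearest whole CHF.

CHF 40,357

T = 2 years.
Route A — deposit INR, sell forward: 170,000,000 × 1.156270801 × 0.008593 = CHF 1,689,091.95.
Route B — convert at spot, deposit CHF: 170,000,000 × 0.008391 × 1.212397737 = CHF 1,729,449.00.
The quoted forward undervalues INR, so borrow INR, convert to CHF at spot, deposit the CHF at 9.63%, and buy INR forward at 0.008593 to cover the loan.
The gap between the two covered legs is CHF 40,357.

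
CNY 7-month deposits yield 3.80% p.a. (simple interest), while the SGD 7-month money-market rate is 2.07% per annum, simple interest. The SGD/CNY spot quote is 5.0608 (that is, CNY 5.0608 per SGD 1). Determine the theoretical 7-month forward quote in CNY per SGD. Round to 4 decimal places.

T = 7/12 years.
CNY accumulates by 1 + 0.0380×7/12 = 1.0221667.
SGD growth factor: 1 + 0.0207×7/12 = 1.012075.
Forward (CNY per SGD) = 5.0608 × 1.0221667 / 1.012075 = 5.111263.

5.1113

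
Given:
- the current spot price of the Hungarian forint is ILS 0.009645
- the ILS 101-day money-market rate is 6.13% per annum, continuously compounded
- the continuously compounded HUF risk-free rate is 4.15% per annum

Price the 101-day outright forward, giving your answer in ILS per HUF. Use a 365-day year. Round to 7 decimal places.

T = 101/365 years.
ILS growth factor: e^(0.0613×101/365) = 1.0171071.
Growth of 1 HUF over T: e^(0.0415×101/365) = 1.0115498.
Forward (ILS per HUF) = 0.009645 × 1.0171071 / 1.0115498 = 0.009697988.

0.0096980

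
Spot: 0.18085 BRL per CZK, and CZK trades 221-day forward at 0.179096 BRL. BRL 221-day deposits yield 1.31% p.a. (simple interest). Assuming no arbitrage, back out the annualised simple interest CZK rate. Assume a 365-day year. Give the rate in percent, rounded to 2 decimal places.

T = 221/365 years.
F/S = 0.179096/0.18085 = 0.9903014 = (growth of BRL) / (growth of CZK).
BRL growth factor: 1 + 0.0131×221/365 = 1.0079318.
So the CZK growth factor = 1.0178031.
(1.0178031 − 1)/T = 0.029403, i.e. 2.94%.

2.94%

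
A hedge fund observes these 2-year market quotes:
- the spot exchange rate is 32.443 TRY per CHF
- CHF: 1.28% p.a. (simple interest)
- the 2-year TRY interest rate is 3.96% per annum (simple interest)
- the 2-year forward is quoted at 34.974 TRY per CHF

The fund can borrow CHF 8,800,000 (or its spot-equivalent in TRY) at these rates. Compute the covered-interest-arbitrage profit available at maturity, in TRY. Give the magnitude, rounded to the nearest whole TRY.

T = 2 years.
Invest the CHF and cover forward: 8,800,000 × 1.025600 × 34.974 = TRY 315,650,142.72.
Convert at spot and invest in TRY: 8,800,000 × 32.443 × 1.079200 = TRY 308,109,873.28.
The quoted forward overvalues CHF, so borrow TRY, buy CHF at spot, deposit the CHF at 1.28%, and sell the proceeds forward at 34.974.
Arbitrage profit = |315,650,142.72 − 308,109,873.28| = TRY 7,540,269.

TRY 7,540,269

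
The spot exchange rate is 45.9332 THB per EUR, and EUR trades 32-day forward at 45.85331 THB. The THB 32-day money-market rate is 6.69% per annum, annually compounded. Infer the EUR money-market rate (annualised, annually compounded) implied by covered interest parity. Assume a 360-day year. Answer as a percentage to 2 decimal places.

T = 32/360 years.
By CIP, F/S equals the THB-to-EUR growth ratio: 45.85331/45.9332 = 0.9982607.
THB growth factor: (1 + 0.0669)^(32/360) = 1.0057728.
Hence g_EUR = 1.0075252.
Annualise: 1.0075252^(360/32) − 1 = 0.088000 = 8.80%.

8.80%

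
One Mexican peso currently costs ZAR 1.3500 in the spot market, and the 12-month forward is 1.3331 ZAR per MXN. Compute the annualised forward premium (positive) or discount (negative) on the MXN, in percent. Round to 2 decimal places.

-1.25%

T = 1 year.
(F − S)/S = (1.3331 − 1.35)/1.35 = -0.0125185.
×(1/T) gives -1.25% p.a.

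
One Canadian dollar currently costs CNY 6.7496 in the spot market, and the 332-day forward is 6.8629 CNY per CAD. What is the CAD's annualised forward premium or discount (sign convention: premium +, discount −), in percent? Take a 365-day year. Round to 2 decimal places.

T = 332/365 years.
Period premium: (6.8629 − 6.7496)/6.7496 = 0.0167862.
Annualise by dividing by T: 0.0167862 / (332/365) = 0.018455 → 1.85%.

+1.85%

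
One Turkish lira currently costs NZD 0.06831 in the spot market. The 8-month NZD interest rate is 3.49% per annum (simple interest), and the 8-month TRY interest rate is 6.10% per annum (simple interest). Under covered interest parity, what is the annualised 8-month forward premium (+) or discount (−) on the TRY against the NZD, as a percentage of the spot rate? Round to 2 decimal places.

T = 8/12 years.
CIP forward (NZD per TRY) = 0.06831 × 1.0232667/1.0406667 = 0.06716785.
(F − S)/S ÷ T = (0.06716785 − 0.06831)/0.06831/(8/12) = -0.025080 → -2.51%.

-2.51%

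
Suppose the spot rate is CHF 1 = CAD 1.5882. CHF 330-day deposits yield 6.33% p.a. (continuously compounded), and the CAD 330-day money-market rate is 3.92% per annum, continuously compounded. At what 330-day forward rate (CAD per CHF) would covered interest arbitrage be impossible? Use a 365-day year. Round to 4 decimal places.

1.5540

T = 330/365 years.
Growth of 1 CAD over T: e^(0.0392×330/365) = 1.0360766.
CHF accumulates by e^(0.0633×330/365) = 1.0588995.
CIP: F = S · (grow CAD)/(grow CHF) = 1.5882 × 1.0360766/1.0588995 = 1.553969 CAD per CHF.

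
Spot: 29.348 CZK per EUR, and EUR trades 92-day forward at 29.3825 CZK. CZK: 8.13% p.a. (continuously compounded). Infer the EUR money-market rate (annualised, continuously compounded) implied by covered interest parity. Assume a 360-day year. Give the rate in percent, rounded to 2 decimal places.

7.67%

T = 92/360 years.
F/S = 29.3825/29.348 = 1.0011755 = (growth of CZK) / (growth of EUR).
The CZK side grows by e^(0.0813×92/360) = 1.020994.
Hence g_EUR = 1.0197952.
r = ln(1.0197952)/(92/360) = 0.076703 → 7.67%.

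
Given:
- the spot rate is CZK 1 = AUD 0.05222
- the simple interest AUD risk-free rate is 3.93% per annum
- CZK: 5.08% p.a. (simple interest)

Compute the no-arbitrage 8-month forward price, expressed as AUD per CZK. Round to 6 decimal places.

T = 8/12 years.
AUD growth factor: 1 + 0.0393×8/12 = 1.026200.
CZK accumulates by 1 + 0.0508×8/12 = 1.0338667.
CIP: F = S · (grow AUD)/(grow CZK) = 0.05222 × 1.026200/1.0338667 = 0.05183276 AUD per CZK.

0.051833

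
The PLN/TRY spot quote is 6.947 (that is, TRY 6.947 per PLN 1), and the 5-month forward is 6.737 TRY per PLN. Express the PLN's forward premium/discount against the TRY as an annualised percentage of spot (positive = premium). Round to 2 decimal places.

T = 5/12 years.
PLN trades forward at -3.02289% vs spot over the period.
Per annum: -0.0302289 / (5/12) = -0.072549 = -7.25%.

-7.25%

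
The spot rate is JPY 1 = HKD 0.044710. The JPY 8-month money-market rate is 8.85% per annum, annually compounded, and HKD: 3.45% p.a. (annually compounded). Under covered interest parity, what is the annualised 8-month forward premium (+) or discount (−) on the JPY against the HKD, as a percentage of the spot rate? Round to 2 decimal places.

-5.00%

T = 8/12 years.
CIP forward (HKD per JPY) = 0.04471 × 1.0228697/1.0581623 = 0.043218800.
Annualised premium = (F − S)/S × (1/T) = (0.043218800 − 0.04471)/0.04471 ÷ (8/12) = -5.00%.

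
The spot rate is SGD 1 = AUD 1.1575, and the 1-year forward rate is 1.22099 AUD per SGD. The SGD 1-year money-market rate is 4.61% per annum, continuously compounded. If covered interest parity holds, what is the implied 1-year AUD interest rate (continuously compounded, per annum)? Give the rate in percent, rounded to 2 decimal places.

T = 1 year.
CIP gives F = S · g_AUD/g_SGD, so g_AUD/g_SGD = 1.22099/1.1575 = 1.0548510.
SGD growth factor: e^(0.0461×1) = 1.0471791.
Hence g_AUD = 1.1046179.
Take logs: ln 1.1046179 / 1 = 0.099499, so 9.95%.

9.95%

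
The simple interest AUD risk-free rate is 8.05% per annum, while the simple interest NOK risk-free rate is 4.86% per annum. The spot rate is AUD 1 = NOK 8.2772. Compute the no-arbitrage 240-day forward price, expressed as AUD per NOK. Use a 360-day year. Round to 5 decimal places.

T = 240/360 years.
NOK accumulates by 1 + 0.0486×240/360 = 1.032400.
AUD accumulates by 1 + 0.0805×240/360 = 1.0536667.
CIP: F = S · (grow NOK)/(grow AUD) = 8.2772 × 1.032400/1.0536667 = 8.110137 NOK per AUD.
Invert for AUD per NOK: 1 / 8.110137 = 0.12330.

0.12330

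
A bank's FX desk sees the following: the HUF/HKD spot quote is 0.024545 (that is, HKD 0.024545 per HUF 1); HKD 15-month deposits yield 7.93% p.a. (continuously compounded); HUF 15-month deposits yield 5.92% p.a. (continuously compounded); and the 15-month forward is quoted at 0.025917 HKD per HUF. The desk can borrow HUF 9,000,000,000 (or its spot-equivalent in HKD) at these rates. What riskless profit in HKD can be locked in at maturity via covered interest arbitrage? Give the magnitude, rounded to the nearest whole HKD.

HKD 7,244,163

T = 15/12 years.
Invest the HUF and cover forward: 9,000,000,000 × 1.0768068055 × 0.025917 = HKD 251,168,417.80.
Convert at spot and invest in HKD: 9,000,000,000 × 0.024545 × 1.10420431647 = HKD 243,924,254.53.
The quoted forward overvalues HUF, so borrow HKD, buy HUF at spot, deposit the HUF at 5.92%, and sell the proceeds forward at 0.025917.
Profit = 251,168,417.80 − 243,924,254.53 = HKD 7,244,163.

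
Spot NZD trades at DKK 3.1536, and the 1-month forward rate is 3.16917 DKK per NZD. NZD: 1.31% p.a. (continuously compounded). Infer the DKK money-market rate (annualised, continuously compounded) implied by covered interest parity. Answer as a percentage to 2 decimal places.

T = 1/12 years.
By CIP, F/S equals the DKK-to-NZD growth ratio: 3.16917/3.1536 = 1.0049372.
NZD growth factor: e^(0.0131×1/12) = 1.0010923.
Hence g_DKK = 1.0060349.
r = ln(1.0060349)/(1/12) = 0.072201 → 7.22%.

7.22%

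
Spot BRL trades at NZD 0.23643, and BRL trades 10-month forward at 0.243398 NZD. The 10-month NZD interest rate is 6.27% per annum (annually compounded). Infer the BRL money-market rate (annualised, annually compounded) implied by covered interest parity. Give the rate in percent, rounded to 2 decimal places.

2.63%

T = 10/12 years.
By CIP, F/S equals the NZD-to-BRL growth ratio: 0.243398/0.23643 = 1.0294717.
NZD growth factor: (1 + 0.0627)^(10/12) = 1.0519834.
That pins the BRL growth at 1.0218672.
Annualise: 1.0218672^(12/10) − 1 = 0.026298 = 2.63%.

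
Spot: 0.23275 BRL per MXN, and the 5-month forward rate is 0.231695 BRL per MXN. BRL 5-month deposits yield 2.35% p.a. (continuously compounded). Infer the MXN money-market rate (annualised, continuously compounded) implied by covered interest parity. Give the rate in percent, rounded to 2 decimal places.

3.44%

T = 5/12 years.
CIP gives F = S · g_BRL/g_MXN, so g_BRL/g_MXN = 0.231695/0.23275 = 0.9954672.
BRL growth factor: e^(0.0235×5/12) = 1.0098398.
That pins the MXN growth at 1.014438.
Take logs: ln 1.014438 / (5/12) = 0.034403, so 3.44%.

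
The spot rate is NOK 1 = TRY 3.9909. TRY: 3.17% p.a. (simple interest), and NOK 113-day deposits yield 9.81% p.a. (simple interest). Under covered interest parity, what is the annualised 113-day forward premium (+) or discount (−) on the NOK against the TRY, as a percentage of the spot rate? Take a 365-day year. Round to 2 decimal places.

-6.44%

T = 113/365 years.
No-arbitrage forward: 3.9909 × 1.009814 / 1.0303707 = 3.9112784 TRY/NOK.
(F − S)/S ÷ T = (3.9112784 − 3.9909)/3.9909/(113/365) = -0.064443 → -6.44%.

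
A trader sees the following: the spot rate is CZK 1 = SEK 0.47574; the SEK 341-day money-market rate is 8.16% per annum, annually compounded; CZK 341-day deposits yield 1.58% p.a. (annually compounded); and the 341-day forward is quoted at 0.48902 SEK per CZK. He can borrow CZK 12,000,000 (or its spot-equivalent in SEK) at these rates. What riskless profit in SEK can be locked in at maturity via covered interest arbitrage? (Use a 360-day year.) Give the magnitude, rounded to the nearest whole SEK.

T = 341/360 years.
Route A — deposit CZK, sell forward: 12,000,000 × 1.014959905 × 0.48902 = SEK 5,956,028.31.
Route B — convert at spot, deposit SEK: 12,000,000 × 0.47574 × 1.077131471 = SEK 6,149,214.31.
The quoted forward undervalues CZK, so borrow CZK, convert to SEK at spot, deposit the SEK at 8.16%, and buy CZK forward at 0.48902 to cover the loan.
Profit = 6,149,214.31 − 5,956,028.31 = SEK 193,186.

SEK 193,186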